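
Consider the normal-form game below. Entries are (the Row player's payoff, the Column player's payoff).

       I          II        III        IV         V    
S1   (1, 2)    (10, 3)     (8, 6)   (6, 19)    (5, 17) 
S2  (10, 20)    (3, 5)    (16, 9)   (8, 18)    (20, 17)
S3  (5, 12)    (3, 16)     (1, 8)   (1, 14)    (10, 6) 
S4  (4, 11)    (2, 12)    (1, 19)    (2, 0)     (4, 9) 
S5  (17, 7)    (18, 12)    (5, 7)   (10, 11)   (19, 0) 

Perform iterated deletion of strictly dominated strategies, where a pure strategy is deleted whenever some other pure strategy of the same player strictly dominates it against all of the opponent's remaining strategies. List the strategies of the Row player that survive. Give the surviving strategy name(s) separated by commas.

S5

Row S3 is eliminated: S5 beats it against every remaining column (I: 17>5, II: 18>3, III: 5>1, IV: 10>1, V: 19>10).
Row S4 is eliminated: S2 beats it against every remaining column (I: 10>4, II: 3>2, III: 16>1, IV: 8>2, V: 20>4).
The Column player's strategy III is strictly dominated by IV (S1: 19>6, S2: 18>9, S5: 11>7) and is removed.
The Row player's strategy S1 is strictly dominated by S5 (I: 17>1, II: 18>10, IV: 10>6, V: 19>5) and is removed.
Column V is eliminated: I beats it against every remaining row (S2: 20>17, S5: 7>0).
For the Row player, S5 strictly dominates S2 on the remaining columns (I: 17>10, II: 18>3, IV: 10>8); eliminate S2.
The Column player's strategy I is strictly dominated by II (S5: 12>7) and is removed.
Column IV is eliminated: II beats it against every remaining row (S5: 12>11).
Among the remaining strategies, none is strictly dominated by another pure strategy of the same player, so the elimination stops.
Surviving strategies — the Row player: {S5}; the Column player: {II}.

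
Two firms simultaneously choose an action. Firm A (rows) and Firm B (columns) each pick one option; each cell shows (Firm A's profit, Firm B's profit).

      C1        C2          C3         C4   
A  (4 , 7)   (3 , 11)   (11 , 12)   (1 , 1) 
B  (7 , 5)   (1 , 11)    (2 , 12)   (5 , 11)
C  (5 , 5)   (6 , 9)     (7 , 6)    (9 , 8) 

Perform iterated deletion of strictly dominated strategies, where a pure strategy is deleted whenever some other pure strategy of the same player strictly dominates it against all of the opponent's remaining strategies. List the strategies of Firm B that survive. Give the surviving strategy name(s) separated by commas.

Firm B's strategy C1 is strictly dominated by C2 (A: 11>7, B: 11>5, C: 9>5) and is removed.
Row B is eliminated: C beats it against every remaining column (C2: 6>1, C3: 7>2, C4: 9>5).
Column C4 is eliminated: C2 beats it against every remaining row (A: 11>1, C: 9>8).
Among the remaining strategies, none is strictly dominated by another pure strategy of the same player, so the elimination stops.
Surviving strategies — Firm A: {A, C}; Firm B: {C2, C3}.

C2, C3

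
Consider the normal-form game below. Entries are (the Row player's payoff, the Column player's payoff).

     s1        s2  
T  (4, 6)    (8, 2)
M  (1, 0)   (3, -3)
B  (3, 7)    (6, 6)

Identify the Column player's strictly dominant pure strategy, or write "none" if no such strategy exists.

s1 vs s2: T: 6>2, M: 0>-3, B: 7>6.
s1 strictly beats every other strategy against every opponent action, so it is strictly dominant.

s1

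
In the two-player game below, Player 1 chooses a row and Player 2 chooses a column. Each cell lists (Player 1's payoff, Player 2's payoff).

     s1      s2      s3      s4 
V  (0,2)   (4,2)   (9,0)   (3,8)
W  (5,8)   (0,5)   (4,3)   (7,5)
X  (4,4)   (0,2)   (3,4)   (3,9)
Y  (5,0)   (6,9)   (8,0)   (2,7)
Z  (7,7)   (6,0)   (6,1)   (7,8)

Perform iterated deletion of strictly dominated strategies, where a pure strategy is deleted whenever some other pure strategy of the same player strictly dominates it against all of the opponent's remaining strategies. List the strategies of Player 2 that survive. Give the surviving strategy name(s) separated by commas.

s1, s2, s4

For Player 1, Z strictly dominates X on the remaining columns (s1: 7>4, s2: 6>0, s3: 6>3, s4: 7>3); eliminate X.
Column s3 is eliminated: s4 beats it against every remaining row (V: 8>0, W: 5>3, Y: 7>0, Z: 8>1).
For Player 1, Z strictly dominates V on the remaining columns (s1: 7>0, s2: 6>4, s4: 7>3); eliminate V.
Among the remaining strategies, none is strictly dominated by another pure strategy of the same player, so the elimination stops.
Surviving strategies — Player 1: {W, Y, Z}; Player 2: {s1, s2, s4}.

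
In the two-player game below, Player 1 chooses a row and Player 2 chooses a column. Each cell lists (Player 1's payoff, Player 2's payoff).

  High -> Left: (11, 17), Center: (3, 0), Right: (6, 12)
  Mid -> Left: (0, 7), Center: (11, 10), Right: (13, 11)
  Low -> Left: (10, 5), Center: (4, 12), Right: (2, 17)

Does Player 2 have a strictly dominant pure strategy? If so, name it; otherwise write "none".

none

Left fails to dominate Center at Mid (7<10).
Center fails to dominate Left at High (0<17).
Right fails to dominate Left at High (12<17).
No single strategy dominates all the others.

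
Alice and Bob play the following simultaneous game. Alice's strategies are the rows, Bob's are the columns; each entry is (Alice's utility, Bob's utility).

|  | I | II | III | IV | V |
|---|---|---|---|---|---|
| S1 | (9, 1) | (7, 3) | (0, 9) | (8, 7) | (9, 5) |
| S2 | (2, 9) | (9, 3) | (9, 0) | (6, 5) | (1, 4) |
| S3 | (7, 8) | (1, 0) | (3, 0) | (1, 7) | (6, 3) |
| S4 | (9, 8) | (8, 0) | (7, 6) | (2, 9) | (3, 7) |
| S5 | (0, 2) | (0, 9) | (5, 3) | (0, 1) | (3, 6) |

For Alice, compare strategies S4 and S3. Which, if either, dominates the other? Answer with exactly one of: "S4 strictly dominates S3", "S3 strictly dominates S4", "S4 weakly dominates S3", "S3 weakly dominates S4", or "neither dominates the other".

neither dominates the other

S4's payoffs vs S3's, by Bob's action — I: 9>7, II: 8>1, III: 7>3, IV: 2>1, V: 3<6.
S4 does better at I, II, III, IV but worse at V; neither strategy dominates the other.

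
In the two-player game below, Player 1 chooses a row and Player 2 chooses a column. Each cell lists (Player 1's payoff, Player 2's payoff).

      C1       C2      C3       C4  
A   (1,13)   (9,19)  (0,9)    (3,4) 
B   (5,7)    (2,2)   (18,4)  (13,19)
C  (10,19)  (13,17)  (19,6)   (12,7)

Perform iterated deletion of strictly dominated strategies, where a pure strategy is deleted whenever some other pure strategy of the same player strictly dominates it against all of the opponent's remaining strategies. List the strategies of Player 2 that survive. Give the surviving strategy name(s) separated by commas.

Row A is eliminated: C beats it against every remaining column (C1: 10>1, C2: 13>9, C3: 19>0, C4: 12>3).
Player 2's strategy C2 is strictly dominated by C1 (B: 7>2, C: 19>17) and is removed.
Player 2's strategy C3 is strictly dominated by C1 (B: 7>4, C: 19>6) and is removed.
Among the remaining strategies, none is strictly dominated by another pure strategy of the same player, so the elimination stops.
Surviving strategies — Player 1: {B, C}; Player 2: {C1, C4}.

C1, C4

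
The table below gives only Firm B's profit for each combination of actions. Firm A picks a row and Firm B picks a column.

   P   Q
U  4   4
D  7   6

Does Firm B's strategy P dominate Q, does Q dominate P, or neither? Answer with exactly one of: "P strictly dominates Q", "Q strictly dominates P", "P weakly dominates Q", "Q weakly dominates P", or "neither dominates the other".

P's payoffs vs Q's, by Firm A's action — U: 4=4, D: 7>6.
P is at least as good everywhere and strictly better somewhere (tied only at U), so P weakly but not strictly dominates Q.

P weakly dominates Q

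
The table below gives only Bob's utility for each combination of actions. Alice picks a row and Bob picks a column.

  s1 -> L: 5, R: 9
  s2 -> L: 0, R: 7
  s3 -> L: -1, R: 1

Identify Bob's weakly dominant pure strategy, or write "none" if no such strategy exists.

R vs L: s1: 9>5, s2: 7>0, s3: 1>-1.
R is at least as good as every other strategy against every opponent action, so it is weakly dominant.

R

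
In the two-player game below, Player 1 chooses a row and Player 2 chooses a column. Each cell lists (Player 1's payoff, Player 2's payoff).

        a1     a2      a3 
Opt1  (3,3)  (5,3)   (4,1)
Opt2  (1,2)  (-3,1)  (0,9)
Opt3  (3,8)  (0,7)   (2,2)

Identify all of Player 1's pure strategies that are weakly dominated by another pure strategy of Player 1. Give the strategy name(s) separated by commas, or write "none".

Opt2, Opt3

Opt1 is not dominated — it holds its own against Opt2 at a1 (3>1); Opt3 at a2 (5>0).
Opt2 is weakly dominated by Opt1 (a1: 3>1, a2: 5>-3, a3: 4>0).
Opt3 is weakly dominated by Opt1 (a1: 3=3, a2: 5>0, a3: 4>2).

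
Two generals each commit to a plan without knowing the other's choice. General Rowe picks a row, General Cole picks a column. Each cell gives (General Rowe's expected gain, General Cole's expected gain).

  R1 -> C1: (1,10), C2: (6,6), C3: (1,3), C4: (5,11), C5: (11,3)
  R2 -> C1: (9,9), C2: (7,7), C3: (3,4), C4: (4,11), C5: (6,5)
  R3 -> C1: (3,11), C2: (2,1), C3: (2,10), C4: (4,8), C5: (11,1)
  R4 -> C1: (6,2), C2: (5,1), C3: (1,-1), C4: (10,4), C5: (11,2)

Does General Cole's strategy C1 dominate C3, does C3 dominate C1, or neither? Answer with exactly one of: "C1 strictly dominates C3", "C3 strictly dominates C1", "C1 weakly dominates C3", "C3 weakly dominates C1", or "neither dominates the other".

C1 strictly dominates C3

C1's payoffs vs C3's, by General Rowe's action — R1: 10>3, R2: 9>4, R3: 11>10, R4: 2>-1.
C1 gives a strictly higher payoff against each choice by General Rowe, so C1 strictly dominates C3.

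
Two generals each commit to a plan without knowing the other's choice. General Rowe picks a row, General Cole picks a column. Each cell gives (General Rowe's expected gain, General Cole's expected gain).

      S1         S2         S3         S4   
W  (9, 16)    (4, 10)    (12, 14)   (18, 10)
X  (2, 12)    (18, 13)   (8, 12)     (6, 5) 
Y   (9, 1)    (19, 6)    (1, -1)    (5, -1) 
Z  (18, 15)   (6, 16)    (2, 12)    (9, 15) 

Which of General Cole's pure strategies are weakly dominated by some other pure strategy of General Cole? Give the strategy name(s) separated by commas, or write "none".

S1: no other strategy beats it everywhere (S2 at W (16>10); S3 at W (16>14); S4 at W (16>10)).
S2: no other strategy beats it everywhere (S1 at X (13>12); S3 at X (13>12); S4 at X (13>5)).
S3 is weakly dominated by S1 (W: 16>14, X: 12=12, Y: 1>-1, Z: 15>12).
S4 is weakly dominated by S1 (W: 16>10, X: 12>5, Y: 1>-1, Z: 15=15).

S3, S4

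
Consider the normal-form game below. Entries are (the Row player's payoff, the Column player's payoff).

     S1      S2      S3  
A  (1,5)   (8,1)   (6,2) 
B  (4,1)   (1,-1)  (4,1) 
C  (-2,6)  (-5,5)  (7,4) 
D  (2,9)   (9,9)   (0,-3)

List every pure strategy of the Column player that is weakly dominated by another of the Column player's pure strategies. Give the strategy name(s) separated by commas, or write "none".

S1: no other strategy beats it everywhere (S2 at A (5>1); S3 at A (5>2)).
S2: dominated, since S1 does at least as well everywhere (A: 5>1, B: 1>-1, C: 6>5, D: 9=9).
S1 weakly dominates S3 — A: 5>2, B: 1=1, C: 6>4, D: 9>-3.

S2, S3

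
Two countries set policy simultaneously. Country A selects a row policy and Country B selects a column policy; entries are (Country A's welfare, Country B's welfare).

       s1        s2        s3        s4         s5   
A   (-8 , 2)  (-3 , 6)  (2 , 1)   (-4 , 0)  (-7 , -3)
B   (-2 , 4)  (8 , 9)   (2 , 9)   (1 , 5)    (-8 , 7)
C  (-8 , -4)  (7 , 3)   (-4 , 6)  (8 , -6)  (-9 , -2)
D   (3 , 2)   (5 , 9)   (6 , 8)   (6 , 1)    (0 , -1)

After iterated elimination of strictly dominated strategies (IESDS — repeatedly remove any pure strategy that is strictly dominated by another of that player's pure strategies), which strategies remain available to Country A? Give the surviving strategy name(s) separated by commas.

Country A's strategy A is strictly dominated by D (s1: 3>-8, s2: 5>-3, s3: 6>2, s4: 6>-4, s5: 0>-7) and is removed.
Country B's strategy s1 is strictly dominated by s2 (B: 9>4, C: 3>-4, D: 9>2) and is removed.
Country B's strategy s4 is strictly dominated by s2 (B: 9>5, C: 3>-6, D: 9>1) and is removed.
Country A's strategy C is strictly dominated by B (s2: 8>7, s3: 2>-4, s5: -8>-9) and is removed.
For Country B, s2 strictly dominates s5 on the remaining rows (B: 9>7, D: 9>-1); eliminate s5.
Among the remaining strategies, none is strictly dominated by another pure strategy of the same player, so the elimination stops.
Surviving strategies — Country A: {B, D}; Country B: {s2, s3}.

B, D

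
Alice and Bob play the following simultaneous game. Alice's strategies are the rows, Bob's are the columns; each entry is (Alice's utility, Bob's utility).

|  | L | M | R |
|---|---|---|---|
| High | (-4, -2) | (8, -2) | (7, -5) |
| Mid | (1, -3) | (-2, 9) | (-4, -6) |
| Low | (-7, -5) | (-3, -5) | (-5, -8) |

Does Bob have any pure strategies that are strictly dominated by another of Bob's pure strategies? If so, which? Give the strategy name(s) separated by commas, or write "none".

R

L: no other strategy beats it everywhere (M at High (-2=-2); R at High (-2>-5)).
M: no other strategy beats it everywhere (L at High (-2=-2); R at High (-2>-5)).
R is strictly dominated by L (High: -2>-5, Mid: -3>-6, Low: -5>-8).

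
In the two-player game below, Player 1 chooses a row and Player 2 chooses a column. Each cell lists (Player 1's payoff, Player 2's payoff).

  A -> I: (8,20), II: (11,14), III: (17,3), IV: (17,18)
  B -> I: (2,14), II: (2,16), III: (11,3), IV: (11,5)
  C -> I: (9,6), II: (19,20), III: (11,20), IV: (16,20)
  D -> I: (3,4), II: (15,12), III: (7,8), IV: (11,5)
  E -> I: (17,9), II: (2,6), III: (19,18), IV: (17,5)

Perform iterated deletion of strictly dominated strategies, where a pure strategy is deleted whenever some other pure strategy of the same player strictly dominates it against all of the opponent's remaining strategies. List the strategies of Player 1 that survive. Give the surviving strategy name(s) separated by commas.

A, C, E

For Player 1, A strictly dominates B on the remaining columns (I: 8>2, II: 11>2, III: 17>11, IV: 17>11); eliminate B.
Row D is eliminated: C beats it against every remaining column (I: 9>3, II: 19>15, III: 11>7, IV: 16>11).
Among the remaining strategies, none is strictly dominated by another pure strategy of the same player, so the elimination stops.
Surviving strategies — Player 1: {A, C, E}; Player 2: {I, II, III, IV}.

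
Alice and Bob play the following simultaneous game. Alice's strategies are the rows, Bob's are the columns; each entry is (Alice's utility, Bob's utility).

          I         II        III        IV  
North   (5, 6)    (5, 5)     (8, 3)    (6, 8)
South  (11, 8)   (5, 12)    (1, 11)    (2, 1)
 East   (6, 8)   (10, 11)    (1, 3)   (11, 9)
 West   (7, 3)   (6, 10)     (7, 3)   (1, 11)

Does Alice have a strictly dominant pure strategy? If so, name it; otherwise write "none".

North fails to dominate South at I (5<11).
South fails to dominate North at II (5=5).
East fails to dominate North at III (1<8).
West fails to dominate North at III (7<8).
No single strategy dominates all the others.

none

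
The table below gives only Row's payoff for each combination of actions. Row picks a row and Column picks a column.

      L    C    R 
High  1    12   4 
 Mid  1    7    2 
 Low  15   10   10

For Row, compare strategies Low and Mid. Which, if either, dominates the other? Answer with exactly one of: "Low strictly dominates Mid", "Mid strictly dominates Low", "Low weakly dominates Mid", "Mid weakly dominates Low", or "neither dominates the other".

Low's payoffs vs Mid's, by Column's action — L: 15>1, C: 10>7, R: 10>2.
Low gives a strictly higher payoff against every action of Column, so Low strictly dominates Mid.

Low strictly dominates Mid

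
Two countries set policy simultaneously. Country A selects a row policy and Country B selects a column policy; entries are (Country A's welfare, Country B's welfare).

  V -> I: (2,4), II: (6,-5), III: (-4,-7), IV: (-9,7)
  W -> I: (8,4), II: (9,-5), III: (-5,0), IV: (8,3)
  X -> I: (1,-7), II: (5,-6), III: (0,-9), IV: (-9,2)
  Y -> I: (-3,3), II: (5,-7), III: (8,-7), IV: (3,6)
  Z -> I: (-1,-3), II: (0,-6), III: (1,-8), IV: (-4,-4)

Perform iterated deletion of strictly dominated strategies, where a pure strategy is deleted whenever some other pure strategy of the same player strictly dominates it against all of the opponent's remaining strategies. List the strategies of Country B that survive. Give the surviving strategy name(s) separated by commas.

For Country B, IV strictly dominates II on the remaining rows (V: 7>-5, W: 3>-5, X: 2>-6, Y: 6>-7, Z: -4>-6); eliminate II.
For Country B, I strictly dominates III on the remaining rows (V: 4>-7, W: 4>0, X: -7>-9, Y: 3>-7, Z: -3>-8); eliminate III.
Row V is eliminated: W beats it against every remaining column (I: 8>2, IV: 8>-9).
Country A's strategy X is strictly dominated by W (I: 8>1, IV: 8>-9) and is removed.
Row Y is eliminated: W beats it against every remaining column (I: 8>-3, IV: 8>3).
Country A's strategy Z is strictly dominated by W (I: 8>-1, IV: 8>-4) and is removed.
Column IV is eliminated: I beats it against every remaining row (W: 4>3).
Among the remaining strategies, none is strictly dominated by another pure strategy of the same player, so the elimination stops.
Surviving strategies — Country A: {W}; Country B: {I}.

I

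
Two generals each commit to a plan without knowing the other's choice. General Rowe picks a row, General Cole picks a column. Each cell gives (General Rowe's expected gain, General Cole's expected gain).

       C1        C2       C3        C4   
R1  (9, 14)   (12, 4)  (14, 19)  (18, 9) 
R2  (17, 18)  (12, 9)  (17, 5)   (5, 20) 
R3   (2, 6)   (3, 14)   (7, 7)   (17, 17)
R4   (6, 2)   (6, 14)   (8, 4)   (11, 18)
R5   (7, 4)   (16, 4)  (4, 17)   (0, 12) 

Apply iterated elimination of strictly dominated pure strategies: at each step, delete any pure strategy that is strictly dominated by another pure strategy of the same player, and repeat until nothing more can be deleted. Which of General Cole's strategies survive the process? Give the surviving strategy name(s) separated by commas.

Row R3 is eliminated: R1 beats it against every remaining column (C1: 9>2, C2: 12>3, C3: 14>7, C4: 18>17).
General Rowe's strategy R4 is strictly dominated by R1 (C1: 9>6, C2: 12>6, C3: 14>8, C4: 18>11) and is removed.
For General Cole, C4 strictly dominates C2 on the remaining rows (R1: 9>4, R2: 20>9, R5: 12>4); eliminate C2.
General Rowe's strategy R5 is strictly dominated by R1 (C1: 9>7, C3: 14>4, C4: 18>0) and is removed.
Among the remaining strategies, none is strictly dominated by another pure strategy of the same player, so the elimination stops.
Surviving strategies — General Rowe: {R1, R2}; General Cole: {C1, C3, C4}.

C1, C3, C4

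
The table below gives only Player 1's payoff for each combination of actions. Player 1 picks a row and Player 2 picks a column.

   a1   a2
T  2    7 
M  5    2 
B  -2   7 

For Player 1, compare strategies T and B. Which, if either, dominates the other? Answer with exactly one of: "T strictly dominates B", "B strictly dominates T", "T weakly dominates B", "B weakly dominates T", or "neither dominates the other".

Compare T to B across every action of Player 2: a1: 2>-2, a2: 7=7.
T is at least as good everywhere and strictly better somewhere (tied only at a2), so T weakly but not strictly dominates B.

T weakly dominates B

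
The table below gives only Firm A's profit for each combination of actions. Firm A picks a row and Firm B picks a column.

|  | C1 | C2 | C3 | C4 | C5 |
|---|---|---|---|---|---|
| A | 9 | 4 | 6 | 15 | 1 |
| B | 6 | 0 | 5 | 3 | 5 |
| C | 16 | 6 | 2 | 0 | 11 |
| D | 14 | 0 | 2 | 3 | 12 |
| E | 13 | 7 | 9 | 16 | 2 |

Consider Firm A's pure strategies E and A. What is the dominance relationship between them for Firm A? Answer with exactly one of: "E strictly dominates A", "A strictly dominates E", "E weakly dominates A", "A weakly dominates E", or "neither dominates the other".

E's payoffs vs A's, by Firm B's action — C1: 13>9, C2: 7>4, C3: 9>6, C4: 16>15, C5: 2>1.
E gives a strictly higher payoff against each choice by Firm B, so E strictly dominates A.

E strictly dominates A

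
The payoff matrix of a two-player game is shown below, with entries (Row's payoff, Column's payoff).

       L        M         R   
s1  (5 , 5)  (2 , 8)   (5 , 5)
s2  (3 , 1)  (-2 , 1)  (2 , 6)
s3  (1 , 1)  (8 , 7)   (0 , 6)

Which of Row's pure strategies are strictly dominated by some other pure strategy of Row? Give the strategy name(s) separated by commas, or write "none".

s2

Nothing dominates s1: s2 at L (5>3); s3 at L (5>1).
s2: dominated, since s1 does at least as well everywhere (L: 5>3, M: 2>-2, R: 5>2).
s3 is not dominated — it holds its own against s1 at M (8>2); s2 at M (8>-2).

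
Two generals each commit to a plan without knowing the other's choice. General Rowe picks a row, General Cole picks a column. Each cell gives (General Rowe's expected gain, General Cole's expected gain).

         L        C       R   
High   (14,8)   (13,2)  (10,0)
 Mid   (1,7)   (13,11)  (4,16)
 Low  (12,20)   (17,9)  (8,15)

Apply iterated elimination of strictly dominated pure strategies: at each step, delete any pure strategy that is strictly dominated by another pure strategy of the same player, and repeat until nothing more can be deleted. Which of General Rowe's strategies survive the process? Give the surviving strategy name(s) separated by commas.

General Rowe's strategy Mid is strictly dominated by Low (L: 12>1, C: 17>13, R: 8>4) and is removed.
Column C is eliminated: L beats it against every remaining row (High: 8>2, Low: 20>9).
For General Rowe, High strictly dominates Low on the remaining columns (L: 14>12, R: 10>8); eliminate Low.
Column R is eliminated: L beats it against every remaining row (High: 8>0).
Among the remaining strategies, none is strictly dominated by another pure strategy of the same player, so the elimination stops.
Surviving strategies — General Rowe: {High}; General Cole: {L}.

High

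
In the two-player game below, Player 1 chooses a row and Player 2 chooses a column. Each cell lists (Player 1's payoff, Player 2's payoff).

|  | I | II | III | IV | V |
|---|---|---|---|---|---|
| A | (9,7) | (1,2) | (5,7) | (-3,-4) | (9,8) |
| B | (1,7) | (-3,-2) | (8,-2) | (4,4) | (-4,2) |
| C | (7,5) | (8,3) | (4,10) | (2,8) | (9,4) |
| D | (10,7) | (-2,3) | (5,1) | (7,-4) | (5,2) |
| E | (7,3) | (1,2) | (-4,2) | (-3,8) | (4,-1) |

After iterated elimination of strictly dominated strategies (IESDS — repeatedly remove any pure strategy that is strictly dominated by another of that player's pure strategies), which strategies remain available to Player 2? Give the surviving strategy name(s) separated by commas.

I, III, IV, V

Player 2's strategy II is strictly dominated by I (A: 7>2, B: 7>-2, C: 5>3, D: 7>3, E: 3>2) and is removed.
For Player 1, D strictly dominates E on the remaining columns (I: 10>7, III: 5>-4, IV: 7>-3, V: 5>4); eliminate E.
Among the remaining strategies, none is strictly dominated by another pure strategy of the same player, so the elimination stops.
Surviving strategies — Player 1: {A, B, C, D}; Player 2: {I, III, IV, V}.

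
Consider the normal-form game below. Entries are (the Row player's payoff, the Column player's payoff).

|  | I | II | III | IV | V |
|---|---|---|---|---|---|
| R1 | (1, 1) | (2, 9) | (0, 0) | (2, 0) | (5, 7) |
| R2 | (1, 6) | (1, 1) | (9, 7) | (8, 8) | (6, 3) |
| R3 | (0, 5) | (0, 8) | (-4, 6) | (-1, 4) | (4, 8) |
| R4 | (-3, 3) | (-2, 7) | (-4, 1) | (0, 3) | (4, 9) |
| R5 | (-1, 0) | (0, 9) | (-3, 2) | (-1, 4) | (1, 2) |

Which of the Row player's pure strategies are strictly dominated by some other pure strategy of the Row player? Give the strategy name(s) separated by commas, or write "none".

R1: no other strategy beats it everywhere (R2 at I (1=1); R3 at I (1>0); R4 at I (1>-3); R5 at I (1>-1)).
R2 is not dominated — it holds its own against R1 at I (1=1); R3 at I (1>0); R4 at I (1>-3); R5 at I (1>-1).
R3 is strictly dominated by R1 (I: 1>0, II: 2>0, III: 0>-4, IV: 2>-1, V: 5>4).
R4 is strictly dominated by R1 (I: 1>-3, II: 2>-2, III: 0>-4, IV: 2>0, V: 5>4).
R5: dominated, since R1 does at least as well everywhere (I: 1>-1, II: 2>0, III: 0>-3, IV: 2>-1, V: 5>1).

R3, R4, R5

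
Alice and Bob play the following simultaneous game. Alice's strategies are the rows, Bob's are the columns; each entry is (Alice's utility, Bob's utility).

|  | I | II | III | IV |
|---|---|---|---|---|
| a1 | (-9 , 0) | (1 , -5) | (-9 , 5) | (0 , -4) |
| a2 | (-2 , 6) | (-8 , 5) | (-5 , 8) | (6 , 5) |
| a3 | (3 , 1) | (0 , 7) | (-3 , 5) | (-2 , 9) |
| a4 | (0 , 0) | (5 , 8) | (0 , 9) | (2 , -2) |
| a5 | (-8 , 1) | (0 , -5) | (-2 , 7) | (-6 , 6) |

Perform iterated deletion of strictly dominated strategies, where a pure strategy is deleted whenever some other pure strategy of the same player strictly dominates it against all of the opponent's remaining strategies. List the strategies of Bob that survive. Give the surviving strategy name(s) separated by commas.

Alice's strategy a1 is strictly dominated by a4 (I: 0>-9, II: 5>1, III: 0>-9, IV: 2>0) and is removed.
Row a5 is eliminated: a4 beats it against every remaining column (I: 0>-8, II: 5>0, III: 0>-2, IV: 2>-6).
Bob's strategy I is strictly dominated by III (a2: 8>6, a3: 5>1, a4: 9>0) and is removed.
Row a3 is eliminated: a4 beats it against every remaining column (II: 5>0, III: 0>-3, IV: 2>-2).
Bob's strategy II is strictly dominated by III (a2: 8>5, a4: 9>8) and is removed.
Bob's strategy IV is strictly dominated by III (a2: 8>5, a4: 9>-2) and is removed.
For Alice, a4 strictly dominates a2 on the remaining columns (III: 0>-5); eliminate a2.
Among the remaining strategies, none is strictly dominated by another pure strategy of the same player, so the elimination stops.
Surviving strategies — Alice: {a4}; Bob: {III}.

III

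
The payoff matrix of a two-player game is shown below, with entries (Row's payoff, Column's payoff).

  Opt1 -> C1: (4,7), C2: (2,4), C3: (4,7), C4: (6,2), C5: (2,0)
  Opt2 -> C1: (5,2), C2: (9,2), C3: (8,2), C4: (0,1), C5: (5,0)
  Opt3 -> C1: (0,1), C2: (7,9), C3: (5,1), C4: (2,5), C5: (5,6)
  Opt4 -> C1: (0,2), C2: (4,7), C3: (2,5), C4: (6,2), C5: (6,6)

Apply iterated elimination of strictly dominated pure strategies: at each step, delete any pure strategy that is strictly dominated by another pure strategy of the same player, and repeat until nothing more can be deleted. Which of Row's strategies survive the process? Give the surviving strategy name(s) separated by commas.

Column's strategy C4 is strictly dominated by C2 (Opt1: 4>2, Opt2: 2>1, Opt3: 9>5, Opt4: 7>2) and is removed.
For Row, Opt2 strictly dominates Opt1 on the remaining columns (C1: 5>4, C2: 9>2, C3: 8>4, C5: 5>2); eliminate Opt1.
Column C5 is eliminated: C2 beats it against every remaining row (Opt2: 2>0, Opt3: 9>6, Opt4: 7>6).
Row's strategy Opt3 is strictly dominated by Opt2 (C1: 5>0, C2: 9>7, C3: 8>5) and is removed.
Row's strategy Opt4 is strictly dominated by Opt2 (C1: 5>0, C2: 9>4, C3: 8>2) and is removed.
Among the remaining strategies, none is strictly dominated by another pure strategy of the same player, so the elimination stops.
Surviving strategies — Row: {Opt2}; Column: {C1, C2, C3}.

Opt2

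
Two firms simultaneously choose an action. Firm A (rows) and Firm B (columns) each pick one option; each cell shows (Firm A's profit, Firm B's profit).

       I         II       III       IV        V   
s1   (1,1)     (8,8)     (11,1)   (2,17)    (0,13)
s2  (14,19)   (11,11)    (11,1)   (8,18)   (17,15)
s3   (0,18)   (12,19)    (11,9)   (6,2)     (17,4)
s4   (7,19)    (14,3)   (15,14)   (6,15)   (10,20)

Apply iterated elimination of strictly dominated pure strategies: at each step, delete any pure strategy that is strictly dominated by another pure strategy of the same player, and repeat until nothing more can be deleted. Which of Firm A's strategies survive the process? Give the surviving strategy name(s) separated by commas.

s2, s3, s4

Row s1 is eliminated: s4 beats it against every remaining column (I: 7>1, II: 14>8, III: 15>11, IV: 6>2, V: 10>0).
Column III is eliminated: I beats it against every remaining row (s2: 19>1, s3: 18>9, s4: 19>14).
For Firm B, I strictly dominates IV on the remaining rows (s2: 19>18, s3: 18>2, s4: 19>15); eliminate IV.
Among the remaining strategies, none is strictly dominated by another pure strategy of the same player, so the elimination stops.
Surviving strategies — Firm A: {s2, s3, s4}; Firm B: {I, II, V}.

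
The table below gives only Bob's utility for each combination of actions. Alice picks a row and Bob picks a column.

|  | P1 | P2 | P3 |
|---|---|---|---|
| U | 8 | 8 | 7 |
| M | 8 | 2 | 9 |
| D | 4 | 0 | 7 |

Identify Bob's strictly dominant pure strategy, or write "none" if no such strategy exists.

none

P1 fails to dominate P2 at U (8=8).
P2 fails to dominate P1 at U (8=8).
P3 fails to dominate P1 at U (7<8).
No single strategy dominates all the others.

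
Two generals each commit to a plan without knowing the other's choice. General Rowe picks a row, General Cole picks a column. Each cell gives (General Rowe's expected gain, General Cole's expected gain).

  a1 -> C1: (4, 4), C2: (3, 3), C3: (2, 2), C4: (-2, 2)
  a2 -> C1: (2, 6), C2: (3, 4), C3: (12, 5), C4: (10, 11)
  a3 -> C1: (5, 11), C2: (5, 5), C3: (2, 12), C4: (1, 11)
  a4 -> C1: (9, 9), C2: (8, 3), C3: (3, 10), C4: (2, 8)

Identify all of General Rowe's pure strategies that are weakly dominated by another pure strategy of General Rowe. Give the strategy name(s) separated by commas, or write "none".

a1, a3

a3 weakly dominates a1 — C1: 5>4, C2: 5>3, C3: 2=2, C4: 1>-2.
a2: no other strategy beats it everywhere (a1 at C3 (12>2); a3 at C3 (12>2); a4 at C3 (12>3)).
a4 weakly dominates a3 — C1: 9>5, C2: 8>5, C3: 3>2, C4: 2>1.
a4 is not dominated — it holds its own against a1 at C1 (9>4); a2 at C1 (9>2); a3 at C1 (9>5).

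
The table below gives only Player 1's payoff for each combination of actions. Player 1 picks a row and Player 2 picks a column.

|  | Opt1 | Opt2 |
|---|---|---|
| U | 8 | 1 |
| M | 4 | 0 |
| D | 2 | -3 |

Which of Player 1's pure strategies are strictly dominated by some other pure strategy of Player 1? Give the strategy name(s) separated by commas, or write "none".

M, D

U: no other strategy beats it everywhere (M at Opt1 (8>4); D at Opt1 (8>2)).
M: dominated, since U does at least as well everywhere (Opt1: 8>4, Opt2: 1>0).
D: dominated, since U does at least as well everywhere (Opt1: 8>2, Opt2: 1>-3).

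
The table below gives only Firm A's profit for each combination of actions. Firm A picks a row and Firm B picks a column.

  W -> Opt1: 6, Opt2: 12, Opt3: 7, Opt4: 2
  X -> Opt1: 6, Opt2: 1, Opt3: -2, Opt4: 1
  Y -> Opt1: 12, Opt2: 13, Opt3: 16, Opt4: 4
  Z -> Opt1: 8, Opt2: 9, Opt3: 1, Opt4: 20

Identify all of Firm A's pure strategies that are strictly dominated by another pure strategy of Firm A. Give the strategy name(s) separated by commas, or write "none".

W, X

Y strictly dominates W — Opt1: 12>6, Opt2: 13>12, Opt3: 16>7, Opt4: 4>2.
Y strictly dominates X — Opt1: 12>6, Opt2: 13>1, Opt3: 16>-2, Opt4: 4>1.
Nothing dominates Y: W at Opt1 (12>6); X at Opt1 (12>6); Z at Opt1 (12>8).
Z is not dominated — it holds its own against W at Opt1 (8>6); X at Opt1 (8>6); Y at Opt4 (20>4).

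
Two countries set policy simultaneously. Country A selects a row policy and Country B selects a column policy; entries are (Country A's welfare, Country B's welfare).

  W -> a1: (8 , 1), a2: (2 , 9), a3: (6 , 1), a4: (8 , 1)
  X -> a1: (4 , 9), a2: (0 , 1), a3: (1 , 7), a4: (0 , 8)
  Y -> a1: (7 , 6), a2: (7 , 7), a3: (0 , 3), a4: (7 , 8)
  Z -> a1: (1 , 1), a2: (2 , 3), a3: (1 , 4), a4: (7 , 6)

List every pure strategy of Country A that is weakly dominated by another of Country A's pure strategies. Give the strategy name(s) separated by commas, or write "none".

X, Z

W is not dominated — it holds its own against X at a1 (8>4); Y at a1 (8>7); Z at a1 (8>1).
W weakly dominates X — a1: 8>4, a2: 2>0, a3: 6>1, a4: 8>0.
Y is not dominated — it holds its own against W at a2 (7>2); X at a1 (7>4); Z at a1 (7>1).
Z: dominated, since W does at least as well everywhere (a1: 8>1, a2: 2=2, a3: 6>1, a4: 8>7).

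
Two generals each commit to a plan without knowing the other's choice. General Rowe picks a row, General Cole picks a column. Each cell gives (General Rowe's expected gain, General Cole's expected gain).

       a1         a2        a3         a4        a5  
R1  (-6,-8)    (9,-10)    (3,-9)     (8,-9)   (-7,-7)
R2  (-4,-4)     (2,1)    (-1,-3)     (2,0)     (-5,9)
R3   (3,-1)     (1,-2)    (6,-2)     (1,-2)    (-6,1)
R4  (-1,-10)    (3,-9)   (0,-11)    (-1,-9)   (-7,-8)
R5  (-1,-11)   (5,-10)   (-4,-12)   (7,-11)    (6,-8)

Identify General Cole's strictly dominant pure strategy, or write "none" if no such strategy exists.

a5

a5 vs a1: R1: -7>-8, R2: 9>-4, R3: 1>-1, R4: -8>-10, R5: -8>-11.
a5 vs a2: R1: -7>-10, R2: 9>1, R3: 1>-2, R4: -8>-9, R5: -8>-10.
a5 vs a3: R1: -7>-9, R2: 9>-3, R3: 1>-2, R4: -8>-11, R5: -8>-12.
a5 vs a4: R1: -7>-9, R2: 9>0, R3: 1>-2, R4: -8>-9, R5: -8>-11.
a5 strictly beats every other strategy against every opponent action, so it is strictly dominant.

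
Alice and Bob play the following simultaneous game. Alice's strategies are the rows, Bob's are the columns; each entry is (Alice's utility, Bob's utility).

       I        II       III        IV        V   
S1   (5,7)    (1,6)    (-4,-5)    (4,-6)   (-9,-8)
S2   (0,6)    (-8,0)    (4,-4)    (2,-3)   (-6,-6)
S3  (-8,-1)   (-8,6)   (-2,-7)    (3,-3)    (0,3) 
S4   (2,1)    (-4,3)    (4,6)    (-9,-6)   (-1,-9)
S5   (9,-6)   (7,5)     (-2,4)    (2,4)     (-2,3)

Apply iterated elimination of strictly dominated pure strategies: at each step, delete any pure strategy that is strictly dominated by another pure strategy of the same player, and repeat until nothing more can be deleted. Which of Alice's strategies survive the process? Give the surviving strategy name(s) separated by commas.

S2, S4, S5

For Bob, II strictly dominates IV on the remaining rows (S1: 6>-6, S2: 0>-3, S3: 6>-3, S4: 3>-6, S5: 5>4); eliminate IV.
Alice's strategy S1 is strictly dominated by S5 (I: 9>5, II: 7>1, III: -2>-4, V: -2>-9) and is removed.
Column V is eliminated: II beats it against every remaining row (S2: 0>-6, S3: 6>3, S4: 3>-9, S5: 5>3).
Row S3 is eliminated: S4 beats it against every remaining column (I: 2>-8, II: -4>-8, III: 4>-2).
Among the remaining strategies, none is strictly dominated by another pure strategy of the same player, so the elimination stops.
Surviving strategies — Alice: {S2, S4, S5}; Bob: {I, II, III}.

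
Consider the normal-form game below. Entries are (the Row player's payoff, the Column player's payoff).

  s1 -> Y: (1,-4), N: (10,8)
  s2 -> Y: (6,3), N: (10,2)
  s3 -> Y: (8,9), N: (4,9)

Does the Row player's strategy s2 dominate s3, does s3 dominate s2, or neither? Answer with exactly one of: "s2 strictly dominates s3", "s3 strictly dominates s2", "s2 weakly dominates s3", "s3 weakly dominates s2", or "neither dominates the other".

neither dominates the other

Compare s2 to s3 across every action of the Column player: Y: 6<8, N: 10>4.
s2 does better at N but worse at Y; neither strategy dominates the other.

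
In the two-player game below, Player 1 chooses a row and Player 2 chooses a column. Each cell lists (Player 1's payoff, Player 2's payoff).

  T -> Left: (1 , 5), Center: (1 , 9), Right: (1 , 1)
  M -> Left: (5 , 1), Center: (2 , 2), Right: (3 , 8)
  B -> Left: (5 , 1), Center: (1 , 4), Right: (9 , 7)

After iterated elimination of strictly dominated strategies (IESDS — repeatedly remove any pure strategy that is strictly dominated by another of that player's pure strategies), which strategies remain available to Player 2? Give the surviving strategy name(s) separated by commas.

Right

Row T is eliminated: M beats it against every remaining column (Left: 5>1, Center: 2>1, Right: 3>1).
Column Left is eliminated: Center beats it against every remaining row (M: 2>1, B: 4>1).
For Player 2, Right strictly dominates Center on the remaining rows (M: 8>2, B: 7>4); eliminate Center.
Player 1's strategy M is strictly dominated by B (Right: 9>3) and is removed.
Among the remaining strategies, none is strictly dominated by another pure strategy of the same player, so the elimination stops.
Surviving strategies — Player 1: {B}; Player 2: {Right}.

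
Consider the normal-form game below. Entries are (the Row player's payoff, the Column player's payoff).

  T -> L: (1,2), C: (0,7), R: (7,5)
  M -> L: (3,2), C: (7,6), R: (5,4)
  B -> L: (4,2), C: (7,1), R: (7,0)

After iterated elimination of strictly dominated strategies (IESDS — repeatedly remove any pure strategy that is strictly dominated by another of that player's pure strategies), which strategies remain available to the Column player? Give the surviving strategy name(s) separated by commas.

L, C

Column R is eliminated: C beats it against every remaining row (T: 7>5, M: 6>4, B: 1>0).
The Row player's strategy T is strictly dominated by M (L: 3>1, C: 7>0) and is removed.
Among the remaining strategies, none is strictly dominated by another pure strategy of the same player, so the elimination stops.
Surviving strategies — the Row player: {M, B}; the Column player: {L, C}.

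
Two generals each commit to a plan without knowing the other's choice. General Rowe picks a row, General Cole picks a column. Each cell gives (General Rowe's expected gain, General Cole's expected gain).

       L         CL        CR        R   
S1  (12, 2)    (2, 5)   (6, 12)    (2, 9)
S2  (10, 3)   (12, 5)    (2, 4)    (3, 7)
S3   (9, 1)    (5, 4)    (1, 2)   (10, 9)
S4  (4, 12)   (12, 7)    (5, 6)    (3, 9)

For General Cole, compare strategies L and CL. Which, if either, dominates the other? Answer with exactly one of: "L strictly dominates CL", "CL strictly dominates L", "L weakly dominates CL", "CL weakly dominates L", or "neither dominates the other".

Compare L to CL across every action of General Rowe: S1: 2<5, S2: 3<5, S3: 1<4, S4: 12>7.
L does better at S4 but worse at S1, S2, S3; neither strategy dominates the other.

neither dominates the other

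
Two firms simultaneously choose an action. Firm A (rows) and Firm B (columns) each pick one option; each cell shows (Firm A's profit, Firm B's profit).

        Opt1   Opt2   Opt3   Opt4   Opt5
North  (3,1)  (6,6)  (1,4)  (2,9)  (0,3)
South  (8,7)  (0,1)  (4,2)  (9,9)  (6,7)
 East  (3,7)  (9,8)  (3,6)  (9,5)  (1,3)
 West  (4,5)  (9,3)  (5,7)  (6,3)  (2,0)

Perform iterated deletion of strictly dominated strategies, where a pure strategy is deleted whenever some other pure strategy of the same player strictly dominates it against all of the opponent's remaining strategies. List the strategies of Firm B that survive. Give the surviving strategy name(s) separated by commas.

Row North is eliminated: West beats it against every remaining column (Opt1: 4>3, Opt2: 9>6, Opt3: 5>1, Opt4: 6>2, Opt5: 2>0).
For Firm B, Opt4 strictly dominates Opt5 on the remaining rows (South: 9>7, East: 5>3, West: 3>0); eliminate Opt5.
Among the remaining strategies, none is strictly dominated by another pure strategy of the same player, so the elimination stops.
Surviving strategies — Firm A: {South, East, West}; Firm B: {Opt1, Opt2, Opt3, Opt4}.

Opt1, Opt2, Opt3, Opt4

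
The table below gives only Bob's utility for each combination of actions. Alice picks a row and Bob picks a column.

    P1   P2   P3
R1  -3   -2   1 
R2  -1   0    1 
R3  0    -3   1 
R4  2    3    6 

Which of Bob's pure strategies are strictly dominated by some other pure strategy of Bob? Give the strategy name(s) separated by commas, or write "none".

P1, P2

P1 is strictly dominated by P3 (R1: 1>-3, R2: 1>-1, R3: 1>0, R4: 6>2).
P2 is strictly dominated by P3 (R1: 1>-2, R2: 1>0, R3: 1>-3, R4: 6>3).
Nothing dominates P3: P1 at R1 (1>-3); P2 at R1 (1>-2).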